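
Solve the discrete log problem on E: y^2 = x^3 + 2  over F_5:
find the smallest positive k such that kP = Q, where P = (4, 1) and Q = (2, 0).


Enumerate multiples of P until we hit Q = (2, 0):
  1P = (4, 1)
  2P = (3, 3)
  3P = (2, 0)
Match found at i = 3.

k = 3


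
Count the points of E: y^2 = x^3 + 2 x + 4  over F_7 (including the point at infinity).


For each x in F_7, count y with y^2 = x^3 + 2 x + 4 mod 7:
  x = 0: RHS = 4, y in [2, 5]  -> 2 point(s)
  x = 1: RHS = 0, y in [0]  -> 1 point(s)
  x = 2: RHS = 2, y in [3, 4]  -> 2 point(s)
  x = 3: RHS = 2, y in [3, 4]  -> 2 point(s)
  x = 6: RHS = 1, y in [1, 6]  -> 2 point(s)
Affine points: 9. Add the point at infinity: total = 10.

#E(F_7) = 10


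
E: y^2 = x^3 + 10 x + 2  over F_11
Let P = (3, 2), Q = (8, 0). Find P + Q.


P != Q, so use the chord formula.
s = (y2 - y1) / (x2 - x1) = (9) / (5) mod 11 = 4
x3 = s^2 - x1 - x2 mod 11 = 4^2 - 3 - 8 = 5
y3 = s (x1 - x3) - y1 mod 11 = 4 * (3 - 5) - 2 = 1

P + Q = (5, 1)


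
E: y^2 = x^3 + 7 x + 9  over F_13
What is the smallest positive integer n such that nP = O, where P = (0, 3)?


Compute successive multiples of P until we hit O:
  1P = (0, 3)
  2P = (1, 11)
  3P = (11, 0)
  4P = (1, 2)
  5P = (0, 10)
  6P = O

ord(P) = 6


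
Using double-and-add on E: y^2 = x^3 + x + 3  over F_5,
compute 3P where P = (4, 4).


k = 3 = 11_2 (binary, LSB first: 11)
Double-and-add from P = (4, 4):
  bit 0 = 1: acc = O + (4, 4) = (4, 4)
  bit 1 = 1: acc = (4, 4) + (1, 0) = (4, 1)

3P = (4, 1)


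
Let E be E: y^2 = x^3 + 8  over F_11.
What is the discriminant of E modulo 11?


4 a^3 + 27 b^2 = 4*0^3 + 27*8^2 = 0 + 1728 = 1728
Delta = -16 * (1728) = -27648
Delta mod 11 = 6

Delta = 6 (mod 11)


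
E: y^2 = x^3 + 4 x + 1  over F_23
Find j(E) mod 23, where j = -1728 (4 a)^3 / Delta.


Delta = -16(4 a^3 + 27 b^2) mod 23 = 3
-1728 * (4 a)^3 = -1728 * (4*4)^3 mod 23 = 17
j = 17 * 3^(-1) mod 23 = 21

j = 21 (mod 23)


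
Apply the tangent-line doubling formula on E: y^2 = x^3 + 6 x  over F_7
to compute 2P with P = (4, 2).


Doubling: s = (3 x1^2 + a) / (2 y1)
s = (3*4^2 + 6) / (2*2) mod 7 = 3
x3 = s^2 - 2 x1 mod 7 = 3^2 - 2*4 = 1
y3 = s (x1 - x3) - y1 mod 7 = 3 * (4 - 1) - 2 = 0

2P = (1, 0)


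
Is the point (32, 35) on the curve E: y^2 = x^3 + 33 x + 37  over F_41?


Check whether y^2 = x^3 + 33 x + 37 (mod 41) for (x, y) = (32, 35).
LHS: y^2 = 35^2 mod 41 = 36
RHS: x^3 + 33 x + 37 = 32^3 + 33*32 + 37 mod 41 = 36
LHS = RHS

Yes, on the curve


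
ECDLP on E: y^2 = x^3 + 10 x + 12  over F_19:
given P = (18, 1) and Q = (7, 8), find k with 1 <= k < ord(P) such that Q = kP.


Enumerate multiples of P until we hit Q = (7, 8):
  1P = (18, 1)
  2P = (11, 16)
  3P = (7, 8)
Match found at i = 3.

k = 3


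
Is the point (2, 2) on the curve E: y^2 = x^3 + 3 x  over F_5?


Check whether y^2 = x^3 + 3 x + 0 (mod 5) for (x, y) = (2, 2).
LHS: y^2 = 2^2 mod 5 = 4
RHS: x^3 + 3 x + 0 = 2^3 + 3*2 + 0 mod 5 = 4
LHS = RHS

Yes, on the curve


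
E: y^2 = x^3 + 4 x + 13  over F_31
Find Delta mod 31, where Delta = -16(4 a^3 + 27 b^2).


4 a^3 + 27 b^2 = 4*4^3 + 27*13^2 = 256 + 4563 = 4819
Delta = -16 * (4819) = -77104
Delta mod 31 = 24

Delta = 24 (mod 31)


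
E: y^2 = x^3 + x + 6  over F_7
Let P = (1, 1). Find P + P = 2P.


Doubling: s = (3 x1^2 + a) / (2 y1)
s = (3*1^2 + 1) / (2*1) mod 7 = 2
x3 = s^2 - 2 x1 mod 7 = 2^2 - 2*1 = 2
y3 = s (x1 - x3) - y1 mod 7 = 2 * (1 - 2) - 1 = 4

2P = (2, 4)


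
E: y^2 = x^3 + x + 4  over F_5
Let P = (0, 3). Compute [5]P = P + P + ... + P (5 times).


k = 5 = 101_2 (binary, LSB first: 101)
Double-and-add from P = (0, 3):
  bit 0 = 1: acc = O + (0, 3) = (0, 3)
  bit 1 = 0: acc unchanged = (0, 3)
  bit 2 = 1: acc = (0, 3) + (2, 2) = (2, 3)

5P = (2, 3)


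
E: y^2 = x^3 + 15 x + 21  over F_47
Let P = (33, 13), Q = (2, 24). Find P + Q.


P != Q, so use the chord formula.
s = (y2 - y1) / (x2 - x1) = (11) / (16) mod 47 = 33
x3 = s^2 - x1 - x2 mod 47 = 33^2 - 33 - 2 = 20
y3 = s (x1 - x3) - y1 mod 47 = 33 * (33 - 20) - 13 = 40

P + Q = (20, 40)


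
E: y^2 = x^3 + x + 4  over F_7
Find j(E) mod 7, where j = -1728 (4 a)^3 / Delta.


Delta = -16(4 a^3 + 27 b^2) mod 7 = 3
-1728 * (4 a)^3 = -1728 * (4*1)^3 mod 7 = 1
j = 1 * 3^(-1) mod 7 = 5

j = 5 (mod 7)


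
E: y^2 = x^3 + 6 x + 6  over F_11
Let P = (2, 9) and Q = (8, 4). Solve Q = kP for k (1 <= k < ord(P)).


Enumerate multiples of P until we hit Q = (8, 4):
  1P = (2, 9)
  2P = (8, 7)
  3P = (6, 7)
  4P = (6, 4)
  5P = (8, 4)
Match found at i = 5.

k = 5


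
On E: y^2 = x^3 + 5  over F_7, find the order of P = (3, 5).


Compute successive multiples of P until we hit O:
  1P = (3, 5)
  2P = (5, 5)
  3P = (6, 2)
  4P = (6, 5)
  5P = (5, 2)
  6P = (3, 2)
  7P = O

ord(P) = 7


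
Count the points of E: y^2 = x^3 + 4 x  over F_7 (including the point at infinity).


For each x in F_7, count y with y^2 = x^3 + 4 x + 0 mod 7:
  x = 0: RHS = 0, y in [0]  -> 1 point(s)
  x = 2: RHS = 2, y in [3, 4]  -> 2 point(s)
  x = 3: RHS = 4, y in [2, 5]  -> 2 point(s)
  x = 6: RHS = 2, y in [3, 4]  -> 2 point(s)
Affine points: 7. Add the point at infinity: total = 8.

#E(F_7) = 8


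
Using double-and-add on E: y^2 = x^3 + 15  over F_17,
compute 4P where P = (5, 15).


k = 4 = 100_2 (binary, LSB first: 001)
Double-and-add from P = (5, 15):
  bit 0 = 0: acc unchanged = O
  bit 1 = 0: acc unchanged = O
  bit 2 = 1: acc = O + (7, 1) = (7, 1)

4P = (7, 1)


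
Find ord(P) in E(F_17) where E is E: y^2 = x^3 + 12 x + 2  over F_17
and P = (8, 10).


Compute successive multiples of P until we hit O:
  1P = (8, 10)
  2P = (1, 7)
  3P = (12, 15)
  4P = (6, 1)
  5P = (2, 0)
  6P = (6, 16)
  7P = (12, 2)
  8P = (1, 10)
  ... (continuing to 10P)
  10P = O

ord(P) = 10


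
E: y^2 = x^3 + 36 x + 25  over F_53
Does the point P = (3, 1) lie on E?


Check whether y^2 = x^3 + 36 x + 25 (mod 53) for (x, y) = (3, 1).
LHS: y^2 = 1^2 mod 53 = 1
RHS: x^3 + 36 x + 25 = 3^3 + 36*3 + 25 mod 53 = 1
LHS = RHS

Yes, on the curve


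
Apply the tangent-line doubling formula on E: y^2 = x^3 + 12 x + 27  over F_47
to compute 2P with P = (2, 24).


Doubling: s = (3 x1^2 + a) / (2 y1)
s = (3*2^2 + 12) / (2*24) mod 47 = 24
x3 = s^2 - 2 x1 mod 47 = 24^2 - 2*2 = 8
y3 = s (x1 - x3) - y1 mod 47 = 24 * (2 - 8) - 24 = 20

2P = (8, 20)


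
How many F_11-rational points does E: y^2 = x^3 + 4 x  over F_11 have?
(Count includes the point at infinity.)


For each x in F_11, count y with y^2 = x^3 + 4 x + 0 mod 11:
  x = 0: RHS = 0, y in [0]  -> 1 point(s)
  x = 1: RHS = 5, y in [4, 7]  -> 2 point(s)
  x = 2: RHS = 5, y in [4, 7]  -> 2 point(s)
  x = 4: RHS = 3, y in [5, 6]  -> 2 point(s)
  x = 6: RHS = 9, y in [3, 8]  -> 2 point(s)
  x = 8: RHS = 5, y in [4, 7]  -> 2 point(s)
Affine points: 11. Add the point at infinity: total = 12.

#E(F_11) = 12


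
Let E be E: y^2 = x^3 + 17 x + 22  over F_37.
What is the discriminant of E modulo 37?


4 a^3 + 27 b^2 = 4*17^3 + 27*22^2 = 19652 + 13068 = 32720
Delta = -16 * (32720) = -523520
Delta mod 37 = 30

Delta = 30 (mod 37)


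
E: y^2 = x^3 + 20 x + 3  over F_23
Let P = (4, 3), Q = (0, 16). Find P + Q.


P != Q, so use the chord formula.
s = (y2 - y1) / (x2 - x1) = (13) / (19) mod 23 = 14
x3 = s^2 - x1 - x2 mod 23 = 14^2 - 4 - 0 = 8
y3 = s (x1 - x3) - y1 mod 23 = 14 * (4 - 8) - 3 = 10

P + Q = (8, 10)


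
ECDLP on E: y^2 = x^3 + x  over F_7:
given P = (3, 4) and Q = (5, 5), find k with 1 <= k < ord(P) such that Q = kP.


Enumerate multiples of P until we hit Q = (5, 5):
  1P = (3, 4)
  2P = (1, 3)
  3P = (5, 2)
  4P = (0, 0)
  5P = (5, 5)
Match found at i = 5.

k = 5


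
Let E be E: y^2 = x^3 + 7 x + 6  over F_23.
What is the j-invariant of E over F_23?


Delta = -16(4 a^3 + 27 b^2) mod 23 = 9
-1728 * (4 a)^3 = -1728 * (4*7)^3 mod 23 = 16
j = 16 * 9^(-1) mod 23 = 12

j = 12 (mod 23)


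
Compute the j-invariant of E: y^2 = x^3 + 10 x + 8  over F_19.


Delta = -16(4 a^3 + 27 b^2) mod 19 = 8
-1728 * (4 a)^3 = -1728 * (4*10)^3 mod 19 = 8
j = 8 * 8^(-1) mod 19 = 1

j = 1 (mod 19)


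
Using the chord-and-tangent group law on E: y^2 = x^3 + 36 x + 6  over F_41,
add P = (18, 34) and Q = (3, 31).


P != Q, so use the chord formula.
s = (y2 - y1) / (x2 - x1) = (38) / (26) mod 41 = 33
x3 = s^2 - x1 - x2 mod 41 = 33^2 - 18 - 3 = 2
y3 = s (x1 - x3) - y1 mod 41 = 33 * (18 - 2) - 34 = 2

P + Q = (2, 2)


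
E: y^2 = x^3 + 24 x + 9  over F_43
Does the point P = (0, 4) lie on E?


Check whether y^2 = x^3 + 24 x + 9 (mod 43) for (x, y) = (0, 4).
LHS: y^2 = 4^2 mod 43 = 16
RHS: x^3 + 24 x + 9 = 0^3 + 24*0 + 9 mod 43 = 9
LHS != RHS

No, not on the curve


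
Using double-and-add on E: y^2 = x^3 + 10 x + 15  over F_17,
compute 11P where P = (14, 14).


k = 11 = 1011_2 (binary, LSB first: 1101)
Double-and-add from P = (14, 14):
  bit 0 = 1: acc = O + (14, 14) = (14, 14)
  bit 1 = 1: acc = (14, 14) + (2, 14) = (1, 3)
  bit 2 = 0: acc unchanged = (1, 3)
  bit 3 = 1: acc = (1, 3) + (13, 8) = (4, 0)

11P = (4, 0)


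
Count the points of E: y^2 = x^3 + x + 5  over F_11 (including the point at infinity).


For each x in F_11, count y with y^2 = x^3 + 1 x + 5 mod 11:
  x = 0: RHS = 5, y in [4, 7]  -> 2 point(s)
  x = 2: RHS = 4, y in [2, 9]  -> 2 point(s)
  x = 5: RHS = 3, y in [5, 6]  -> 2 point(s)
  x = 7: RHS = 3, y in [5, 6]  -> 2 point(s)
  x = 10: RHS = 3, y in [5, 6]  -> 2 point(s)
Affine points: 10. Add the point at infinity: total = 11.

#E(F_11) = 11


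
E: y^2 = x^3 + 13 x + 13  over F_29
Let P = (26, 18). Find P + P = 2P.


Doubling: s = (3 x1^2 + a) / (2 y1)
s = (3*26^2 + 13) / (2*18) mod 29 = 14
x3 = s^2 - 2 x1 mod 29 = 14^2 - 2*26 = 28
y3 = s (x1 - x3) - y1 mod 29 = 14 * (26 - 28) - 18 = 12

2P = (28, 12)


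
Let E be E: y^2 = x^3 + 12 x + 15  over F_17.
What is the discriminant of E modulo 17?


4 a^3 + 27 b^2 = 4*12^3 + 27*15^2 = 6912 + 6075 = 12987
Delta = -16 * (12987) = -207792
Delta mod 17 = 16

Delta = 16 (mod 17)


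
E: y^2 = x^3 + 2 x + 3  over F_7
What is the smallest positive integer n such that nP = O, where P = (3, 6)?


Compute successive multiples of P until we hit O:
  1P = (3, 6)
  2P = (3, 1)
  3P = O

ord(P) = 3


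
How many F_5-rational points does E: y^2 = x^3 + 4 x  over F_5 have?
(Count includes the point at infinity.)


For each x in F_5, count y with y^2 = x^3 + 4 x + 0 mod 5:
  x = 0: RHS = 0, y in [0]  -> 1 point(s)
  x = 1: RHS = 0, y in [0]  -> 1 point(s)
  x = 2: RHS = 1, y in [1, 4]  -> 2 point(s)
  x = 3: RHS = 4, y in [2, 3]  -> 2 point(s)
  x = 4: RHS = 0, y in [0]  -> 1 point(s)
Affine points: 7. Add the point at infinity: total = 8.

#E(F_5) = 8


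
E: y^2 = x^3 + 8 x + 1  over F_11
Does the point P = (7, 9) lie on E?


Check whether y^2 = x^3 + 8 x + 1 (mod 11) for (x, y) = (7, 9).
LHS: y^2 = 9^2 mod 11 = 4
RHS: x^3 + 8 x + 1 = 7^3 + 8*7 + 1 mod 11 = 4
LHS = RHS

Yes, on the curve


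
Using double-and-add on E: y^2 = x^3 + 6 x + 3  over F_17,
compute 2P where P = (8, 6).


k = 2 = 10_2 (binary, LSB first: 01)
Double-and-add from P = (8, 6):
  bit 0 = 0: acc unchanged = O
  bit 1 = 1: acc = O + (14, 14) = (14, 14)

2P = (14, 14)


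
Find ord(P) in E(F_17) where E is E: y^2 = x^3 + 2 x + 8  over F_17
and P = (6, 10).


Compute successive multiples of P until we hit O:
  1P = (6, 10)
  2P = (14, 14)
  3P = (10, 5)
  4P = (10, 12)
  5P = (14, 3)
  6P = (6, 7)
  7P = O

ord(P) = 7


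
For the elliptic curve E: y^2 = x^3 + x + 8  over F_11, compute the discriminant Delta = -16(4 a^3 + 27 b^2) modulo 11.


4 a^3 + 27 b^2 = 4*1^3 + 27*8^2 = 4 + 1728 = 1732
Delta = -16 * (1732) = -27712
Delta mod 11 = 8

Delta = 8 (mod 11)


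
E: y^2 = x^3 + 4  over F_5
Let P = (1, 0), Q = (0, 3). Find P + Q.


P != Q, so use the chord formula.
s = (y2 - y1) / (x2 - x1) = (3) / (4) mod 5 = 2
x3 = s^2 - x1 - x2 mod 5 = 2^2 - 1 - 0 = 3
y3 = s (x1 - x3) - y1 mod 5 = 2 * (1 - 3) - 0 = 1

P + Q = (3, 1)


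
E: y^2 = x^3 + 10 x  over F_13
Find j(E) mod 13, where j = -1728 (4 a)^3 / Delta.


Delta = -16(4 a^3 + 27 b^2) mod 13 = 12
-1728 * (4 a)^3 = -1728 * (4*10)^3 mod 13 = 1
j = 1 * 12^(-1) mod 13 = 12

j = 12 (mod 13)


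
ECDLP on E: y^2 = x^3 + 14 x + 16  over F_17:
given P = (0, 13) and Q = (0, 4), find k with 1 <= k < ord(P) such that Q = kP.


Enumerate multiples of P until we hit Q = (0, 4):
  1P = (0, 13)
  2P = (2, 16)
  3P = (13, 10)
  4P = (12, 12)
  5P = (3, 0)
  6P = (12, 5)
  7P = (13, 7)
  8P = (2, 1)
  9P = (0, 4)
Match found at i = 9.

k = 9


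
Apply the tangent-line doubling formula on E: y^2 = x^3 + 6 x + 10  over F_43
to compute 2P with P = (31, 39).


Doubling: s = (3 x1^2 + a) / (2 y1)
s = (3*31^2 + 6) / (2*39) mod 43 = 42
x3 = s^2 - 2 x1 mod 43 = 42^2 - 2*31 = 25
y3 = s (x1 - x3) - y1 mod 43 = 42 * (31 - 25) - 39 = 41

2P = (25, 41)


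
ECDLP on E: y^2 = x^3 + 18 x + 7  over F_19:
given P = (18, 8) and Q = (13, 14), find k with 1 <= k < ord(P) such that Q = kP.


Enumerate multiples of P until we hit Q = (13, 14):
  1P = (18, 8)
  2P = (13, 14)
Match found at i = 2.

k = 2


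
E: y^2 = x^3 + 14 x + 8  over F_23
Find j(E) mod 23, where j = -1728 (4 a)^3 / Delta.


Delta = -16(4 a^3 + 27 b^2) mod 23 = 10
-1728 * (4 a)^3 = -1728 * (4*14)^3 mod 23 = 13
j = 13 * 10^(-1) mod 23 = 22

j = 22 (mod 23)


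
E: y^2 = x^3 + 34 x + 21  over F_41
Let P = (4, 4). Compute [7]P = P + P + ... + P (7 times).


k = 7 = 111_2 (binary, LSB first: 111)
Double-and-add from P = (4, 4):
  bit 0 = 1: acc = O + (4, 4) = (4, 4)
  bit 1 = 1: acc = (4, 4) + (33, 37) = (9, 20)
  bit 2 = 1: acc = (9, 20) + (12, 36) = (12, 5)

7P = (12, 5)


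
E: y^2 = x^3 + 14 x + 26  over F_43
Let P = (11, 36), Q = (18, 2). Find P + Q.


P != Q, so use the chord formula.
s = (y2 - y1) / (x2 - x1) = (9) / (7) mod 43 = 32
x3 = s^2 - x1 - x2 mod 43 = 32^2 - 11 - 18 = 6
y3 = s (x1 - x3) - y1 mod 43 = 32 * (11 - 6) - 36 = 38

P + Q = (6, 38)


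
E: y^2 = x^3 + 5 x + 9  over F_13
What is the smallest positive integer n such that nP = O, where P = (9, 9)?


Compute successive multiples of P until we hit O:
  1P = (9, 9)
  2P = (7, 7)
  3P = (11, 2)
  4P = (2, 12)
  5P = (12, 9)
  6P = (5, 4)
  7P = (3, 5)
  8P = (0, 10)
  ... (continuing to 17P)
  17P = O

ord(P) = 17


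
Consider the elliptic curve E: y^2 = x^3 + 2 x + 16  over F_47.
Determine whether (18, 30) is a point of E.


Check whether y^2 = x^3 + 2 x + 16 (mod 47) for (x, y) = (18, 30).
LHS: y^2 = 30^2 mod 47 = 7
RHS: x^3 + 2 x + 16 = 18^3 + 2*18 + 16 mod 47 = 9
LHS != RHS

No, not on the curve


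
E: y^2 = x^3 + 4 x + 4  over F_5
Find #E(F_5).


For each x in F_5, count y with y^2 = x^3 + 4 x + 4 mod 5:
  x = 0: RHS = 4, y in [2, 3]  -> 2 point(s)
  x = 1: RHS = 4, y in [2, 3]  -> 2 point(s)
  x = 2: RHS = 0, y in [0]  -> 1 point(s)
  x = 4: RHS = 4, y in [2, 3]  -> 2 point(s)
Affine points: 7. Add the point at infinity: total = 8.

#E(F_5) = 8


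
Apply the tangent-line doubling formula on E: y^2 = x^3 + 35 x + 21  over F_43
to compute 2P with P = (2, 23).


Doubling: s = (3 x1^2 + a) / (2 y1)
s = (3*2^2 + 35) / (2*23) mod 43 = 30
x3 = s^2 - 2 x1 mod 43 = 30^2 - 2*2 = 36
y3 = s (x1 - x3) - y1 mod 43 = 30 * (2 - 36) - 23 = 32

2P = (36, 32)


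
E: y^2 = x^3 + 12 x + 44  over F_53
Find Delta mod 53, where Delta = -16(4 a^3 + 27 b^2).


4 a^3 + 27 b^2 = 4*12^3 + 27*44^2 = 6912 + 52272 = 59184
Delta = -16 * (59184) = -946944
Delta mod 53 = 7

Delta = 7 (mod 53)


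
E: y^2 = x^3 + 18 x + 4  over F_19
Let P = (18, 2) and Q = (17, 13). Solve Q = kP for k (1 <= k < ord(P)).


Enumerate multiples of P until we hit Q = (17, 13):
  1P = (18, 2)
  2P = (7, 13)
  3P = (14, 13)
  4P = (10, 14)
  5P = (17, 6)
  6P = (0, 2)
  7P = (1, 17)
  8P = (4, 8)
  9P = (3, 16)
  10P = (15, 18)
  11P = (6, 10)
  12P = (6, 9)
  13P = (15, 1)
  14P = (3, 3)
  15P = (4, 11)
  16P = (1, 2)
  17P = (0, 17)
  18P = (17, 13)
Match found at i = 18.

k = 18


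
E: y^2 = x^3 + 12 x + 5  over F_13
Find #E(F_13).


For each x in F_13, count y with y^2 = x^3 + 12 x + 5 mod 13:
  x = 3: RHS = 3, y in [4, 9]  -> 2 point(s)
  x = 4: RHS = 0, y in [0]  -> 1 point(s)
  x = 7: RHS = 3, y in [4, 9]  -> 2 point(s)
  x = 9: RHS = 10, y in [6, 7]  -> 2 point(s)
  x = 11: RHS = 12, y in [5, 8]  -> 2 point(s)
Affine points: 9. Add the point at infinity: total = 10.

#E(F_13) = 10


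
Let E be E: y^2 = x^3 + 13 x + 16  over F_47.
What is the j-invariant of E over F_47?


Delta = -16(4 a^3 + 27 b^2) mod 47 = 15
-1728 * (4 a)^3 = -1728 * (4*13)^3 mod 47 = 12
j = 12 * 15^(-1) mod 47 = 29

j = 29 (mod 47)


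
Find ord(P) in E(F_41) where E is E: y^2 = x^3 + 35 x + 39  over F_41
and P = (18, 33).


Compute successive multiples of P until we hit O:
  1P = (18, 33)
  2P = (21, 20)
  3P = (39, 17)
  4P = (24, 36)
  5P = (30, 2)
  6P = (29, 33)
  7P = (35, 8)
  8P = (34, 5)
  ... (continuing to 35P)
  35P = O

ord(P) = 35


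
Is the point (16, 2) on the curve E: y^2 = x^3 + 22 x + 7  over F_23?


Check whether y^2 = x^3 + 22 x + 7 (mod 23) for (x, y) = (16, 2).
LHS: y^2 = 2^2 mod 23 = 4
RHS: x^3 + 22 x + 7 = 16^3 + 22*16 + 7 mod 23 = 16
LHS != RHS

No, not on the curve


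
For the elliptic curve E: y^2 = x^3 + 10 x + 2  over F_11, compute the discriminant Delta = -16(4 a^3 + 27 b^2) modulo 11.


4 a^3 + 27 b^2 = 4*10^3 + 27*2^2 = 4000 + 108 = 4108
Delta = -16 * (4108) = -65728
Delta mod 11 = 8

Delta = 8 (mod 11)


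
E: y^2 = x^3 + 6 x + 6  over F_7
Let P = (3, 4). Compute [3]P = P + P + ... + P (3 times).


k = 3 = 11_2 (binary, LSB first: 11)
Double-and-add from P = (3, 4):
  bit 0 = 1: acc = O + (3, 4) = (3, 4)
  bit 1 = 1: acc = (3, 4) + (5, 0) = (3, 3)

3P = (3, 3)


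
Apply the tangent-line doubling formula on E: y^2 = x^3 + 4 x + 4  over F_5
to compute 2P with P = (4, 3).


Doubling: s = (3 x1^2 + a) / (2 y1)
s = (3*4^2 + 4) / (2*3) mod 5 = 2
x3 = s^2 - 2 x1 mod 5 = 2^2 - 2*4 = 1
y3 = s (x1 - x3) - y1 mod 5 = 2 * (4 - 1) - 3 = 3

2P = (1, 3)


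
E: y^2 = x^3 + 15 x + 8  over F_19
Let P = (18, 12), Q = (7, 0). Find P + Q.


P != Q, so use the chord formula.
s = (y2 - y1) / (x2 - x1) = (7) / (8) mod 19 = 8
x3 = s^2 - x1 - x2 mod 19 = 8^2 - 18 - 7 = 1
y3 = s (x1 - x3) - y1 mod 19 = 8 * (18 - 1) - 12 = 10

P + Q = (1, 10)


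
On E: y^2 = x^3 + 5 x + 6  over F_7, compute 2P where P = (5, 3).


Doubling: s = (3 x1^2 + a) / (2 y1)
s = (3*5^2 + 5) / (2*3) mod 7 = 4
x3 = s^2 - 2 x1 mod 7 = 4^2 - 2*5 = 6
y3 = s (x1 - x3) - y1 mod 7 = 4 * (5 - 6) - 3 = 0

2P = (6, 0)


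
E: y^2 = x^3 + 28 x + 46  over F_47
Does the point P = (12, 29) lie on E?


Check whether y^2 = x^3 + 28 x + 46 (mod 47) for (x, y) = (12, 29).
LHS: y^2 = 29^2 mod 47 = 42
RHS: x^3 + 28 x + 46 = 12^3 + 28*12 + 46 mod 47 = 42
LHS = RHS

Yes, on the curve


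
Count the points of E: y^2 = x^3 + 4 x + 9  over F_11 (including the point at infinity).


For each x in F_11, count y with y^2 = x^3 + 4 x + 9 mod 11:
  x = 0: RHS = 9, y in [3, 8]  -> 2 point(s)
  x = 1: RHS = 3, y in [5, 6]  -> 2 point(s)
  x = 2: RHS = 3, y in [5, 6]  -> 2 point(s)
  x = 3: RHS = 4, y in [2, 9]  -> 2 point(s)
  x = 4: RHS = 1, y in [1, 10]  -> 2 point(s)
  x = 5: RHS = 0, y in [0]  -> 1 point(s)
  x = 8: RHS = 3, y in [5, 6]  -> 2 point(s)
  x = 9: RHS = 4, y in [2, 9]  -> 2 point(s)
  x = 10: RHS = 4, y in [2, 9]  -> 2 point(s)
Affine points: 17. Add the point at infinity: total = 18.

#E(F_11) = 18


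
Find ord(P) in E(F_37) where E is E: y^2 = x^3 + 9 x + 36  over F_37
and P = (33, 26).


Compute successive multiples of P until we hit O:
  1P = (33, 26)
  2P = (18, 31)
  3P = (19, 31)
  4P = (31, 5)
  5P = (0, 6)
  6P = (29, 28)
  7P = (3, 33)
  8P = (2, 5)
  ... (continuing to 23P)
  23P = O

ord(P) = 23


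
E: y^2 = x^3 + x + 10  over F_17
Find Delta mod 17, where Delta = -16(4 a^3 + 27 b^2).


4 a^3 + 27 b^2 = 4*1^3 + 27*10^2 = 4 + 2700 = 2704
Delta = -16 * (2704) = -43264
Delta mod 17 = 1

Delta = 1 (mod 17)


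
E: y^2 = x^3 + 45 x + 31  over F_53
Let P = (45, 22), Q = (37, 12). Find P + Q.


P != Q, so use the chord formula.
s = (y2 - y1) / (x2 - x1) = (43) / (45) mod 53 = 41
x3 = s^2 - x1 - x2 mod 53 = 41^2 - 45 - 37 = 9
y3 = s (x1 - x3) - y1 mod 53 = 41 * (45 - 9) - 22 = 23

P + Q = (9, 23)


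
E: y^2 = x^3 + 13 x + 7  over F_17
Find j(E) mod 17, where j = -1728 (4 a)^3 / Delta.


Delta = -16(4 a^3 + 27 b^2) mod 17 = 13
-1728 * (4 a)^3 = -1728 * (4*13)^3 mod 17 = 6
j = 6 * 13^(-1) mod 17 = 7

j = 7 (mod 17)


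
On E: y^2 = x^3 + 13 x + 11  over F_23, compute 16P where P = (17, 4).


k = 16 = 10000_2 (binary, LSB first: 00001)
Double-and-add from P = (17, 4):
  bit 0 = 0: acc unchanged = O
  bit 1 = 0: acc unchanged = O
  bit 2 = 0: acc unchanged = O
  bit 3 = 0: acc unchanged = O
  bit 4 = 1: acc = O + (1, 5) = (1, 5)

16P = (1, 5)


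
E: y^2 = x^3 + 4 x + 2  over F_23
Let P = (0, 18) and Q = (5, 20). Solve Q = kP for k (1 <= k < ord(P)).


Enumerate multiples of P until we hit Q = (5, 20):
  1P = (0, 18)
  2P = (2, 15)
  3P = (6, 14)
  4P = (20, 3)
  5P = (5, 3)
  6P = (4, 17)
  7P = (9, 13)
  8P = (18, 15)
  9P = (21, 20)
  10P = (3, 8)
  11P = (3, 15)
  12P = (21, 3)
  13P = (18, 8)
  14P = (9, 10)
  15P = (4, 6)
  16P = (5, 20)
Match found at i = 16.

k = 16


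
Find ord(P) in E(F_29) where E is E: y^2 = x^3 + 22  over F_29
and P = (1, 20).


Compute successive multiples of P until we hit O:
  1P = (1, 20)
  2P = (23, 3)
  3P = (18, 5)
  4P = (17, 18)
  5P = (16, 0)
  6P = (17, 11)
  7P = (18, 24)
  8P = (23, 26)
  ... (continuing to 10P)
  10P = O

ord(P) = 10


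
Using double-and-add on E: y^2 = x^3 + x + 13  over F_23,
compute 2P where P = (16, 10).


k = 2 = 10_2 (binary, LSB first: 01)
Double-and-add from P = (16, 10):
  bit 0 = 0: acc unchanged = O
  bit 1 = 1: acc = O + (20, 11) = (20, 11)

2P = (20, 11)


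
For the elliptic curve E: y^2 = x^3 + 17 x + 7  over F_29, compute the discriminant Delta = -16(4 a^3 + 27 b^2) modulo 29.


4 a^3 + 27 b^2 = 4*17^3 + 27*7^2 = 19652 + 1323 = 20975
Delta = -16 * (20975) = -335600
Delta mod 29 = 17

Delta = 17 (mod 29)


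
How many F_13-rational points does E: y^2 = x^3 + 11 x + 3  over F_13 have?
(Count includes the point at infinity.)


For each x in F_13, count y with y^2 = x^3 + 11 x + 3 mod 13:
  x = 0: RHS = 3, y in [4, 9]  -> 2 point(s)
  x = 5: RHS = 1, y in [1, 12]  -> 2 point(s)
  x = 6: RHS = 12, y in [5, 8]  -> 2 point(s)
  x = 9: RHS = 12, y in [5, 8]  -> 2 point(s)
  x = 11: RHS = 12, y in [5, 8]  -> 2 point(s)
  x = 12: RHS = 4, y in [2, 11]  -> 2 point(s)
Affine points: 12. Add the point at infinity: total = 13.

#E(F_13) = 13


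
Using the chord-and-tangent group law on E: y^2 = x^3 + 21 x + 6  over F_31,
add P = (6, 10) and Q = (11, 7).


P != Q, so use the chord formula.
s = (y2 - y1) / (x2 - x1) = (28) / (5) mod 31 = 18
x3 = s^2 - x1 - x2 mod 31 = 18^2 - 6 - 11 = 28
y3 = s (x1 - x3) - y1 mod 31 = 18 * (6 - 28) - 10 = 28

P + Q = (28, 28)


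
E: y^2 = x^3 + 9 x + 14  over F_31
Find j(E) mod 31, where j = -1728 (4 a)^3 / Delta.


Delta = -16(4 a^3 + 27 b^2) mod 31 = 19
-1728 * (4 a)^3 = -1728 * (4*9)^3 mod 31 = 8
j = 8 * 19^(-1) mod 31 = 20

j = 20 (mod 31)


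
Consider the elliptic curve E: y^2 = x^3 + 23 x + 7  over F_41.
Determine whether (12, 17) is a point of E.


Check whether y^2 = x^3 + 23 x + 7 (mod 41) for (x, y) = (12, 17).
LHS: y^2 = 17^2 mod 41 = 2
RHS: x^3 + 23 x + 7 = 12^3 + 23*12 + 7 mod 41 = 2
LHS = RHS

Yes, on the curve


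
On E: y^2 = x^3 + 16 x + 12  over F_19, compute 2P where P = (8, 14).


Doubling: s = (3 x1^2 + a) / (2 y1)
s = (3*8^2 + 16) / (2*14) mod 19 = 2
x3 = s^2 - 2 x1 mod 19 = 2^2 - 2*8 = 7
y3 = s (x1 - x3) - y1 mod 19 = 2 * (8 - 7) - 14 = 7

2P = (7, 7)


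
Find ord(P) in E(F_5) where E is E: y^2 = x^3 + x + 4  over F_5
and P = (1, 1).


Compute successive multiples of P until we hit O:
  1P = (1, 1)
  2P = (2, 2)
  3P = (3, 2)
  4P = (0, 2)
  5P = (0, 3)
  6P = (3, 3)
  7P = (2, 3)
  8P = (1, 4)
  ... (continuing to 9P)
  9P = O

ord(P) = 9


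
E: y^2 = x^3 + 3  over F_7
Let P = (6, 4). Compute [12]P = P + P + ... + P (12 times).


k = 12 = 1100_2 (binary, LSB first: 0011)
Double-and-add from P = (6, 4):
  bit 0 = 0: acc unchanged = O
  bit 1 = 0: acc unchanged = O
  bit 2 = 1: acc = O + (3, 3) = (3, 3)
  bit 3 = 1: acc = (3, 3) + (2, 5) = (6, 3)

12P = (6, 3)


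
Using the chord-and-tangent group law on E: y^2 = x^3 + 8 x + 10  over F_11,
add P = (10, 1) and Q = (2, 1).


P != Q, so use the chord formula.
s = (y2 - y1) / (x2 - x1) = (0) / (3) mod 11 = 0
x3 = s^2 - x1 - x2 mod 11 = 0^2 - 10 - 2 = 10
y3 = s (x1 - x3) - y1 mod 11 = 0 * (10 - 10) - 1 = 10

P + Q = (10, 10)


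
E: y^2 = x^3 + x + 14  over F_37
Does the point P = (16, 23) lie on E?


Check whether y^2 = x^3 + 1 x + 14 (mod 37) for (x, y) = (16, 23).
LHS: y^2 = 23^2 mod 37 = 11
RHS: x^3 + 1 x + 14 = 16^3 + 1*16 + 14 mod 37 = 19
LHS != RHS

No, not on the curve


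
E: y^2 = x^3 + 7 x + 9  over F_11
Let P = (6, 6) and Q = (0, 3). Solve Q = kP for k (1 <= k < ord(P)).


Enumerate multiples of P until we hit Q = (0, 3):
  1P = (6, 6)
  2P = (2, 3)
  3P = (7, 7)
  4P = (10, 1)
  5P = (0, 3)
Match found at i = 5.

k = 5


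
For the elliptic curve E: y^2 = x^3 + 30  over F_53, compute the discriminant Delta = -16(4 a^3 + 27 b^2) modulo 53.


4 a^3 + 27 b^2 = 4*0^3 + 27*30^2 = 0 + 24300 = 24300
Delta = -16 * (24300) = -388800
Delta mod 53 = 8

Delta = 8 (mod 53)


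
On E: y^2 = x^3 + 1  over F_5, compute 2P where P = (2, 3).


Doubling: s = (3 x1^2 + a) / (2 y1)
s = (3*2^2 + 0) / (2*3) mod 5 = 2
x3 = s^2 - 2 x1 mod 5 = 2^2 - 2*2 = 0
y3 = s (x1 - x3) - y1 mod 5 = 2 * (2 - 0) - 3 = 1

2P = (0, 1)


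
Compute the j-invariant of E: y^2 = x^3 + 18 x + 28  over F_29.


Delta = -16(4 a^3 + 27 b^2) mod 29 = 14
-1728 * (4 a)^3 = -1728 * (4*18)^3 mod 29 = 13
j = 13 * 14^(-1) mod 29 = 3

j = 3 (mod 29)


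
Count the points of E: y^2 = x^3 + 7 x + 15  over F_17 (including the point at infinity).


For each x in F_17, count y with y^2 = x^3 + 7 x + 15 mod 17:
  x = 0: RHS = 15, y in [7, 10]  -> 2 point(s)
  x = 6: RHS = 1, y in [1, 16]  -> 2 point(s)
  x = 7: RHS = 16, y in [4, 13]  -> 2 point(s)
  x = 9: RHS = 8, y in [5, 12]  -> 2 point(s)
  x = 12: RHS = 8, y in [5, 12]  -> 2 point(s)
  x = 13: RHS = 8, y in [5, 12]  -> 2 point(s)
  x = 14: RHS = 1, y in [1, 16]  -> 2 point(s)
Affine points: 14. Add the point at infinity: total = 15.

#E(F_17) = 15


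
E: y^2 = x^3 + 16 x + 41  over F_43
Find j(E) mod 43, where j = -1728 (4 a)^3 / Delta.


Delta = -16(4 a^3 + 27 b^2) mod 43 = 19
-1728 * (4 a)^3 = -1728 * (4*16)^3 mod 43 = 1
j = 1 * 19^(-1) mod 43 = 34

j = 34 (mod 43)


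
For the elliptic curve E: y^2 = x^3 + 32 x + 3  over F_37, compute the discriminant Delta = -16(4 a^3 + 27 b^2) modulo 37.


4 a^3 + 27 b^2 = 4*32^3 + 27*3^2 = 131072 + 243 = 131315
Delta = -16 * (131315) = -2101040
Delta mod 37 = 5

Delta = 5 (mod 37)


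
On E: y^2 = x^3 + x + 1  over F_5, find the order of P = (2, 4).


Compute successive multiples of P until we hit O:
  1P = (2, 4)
  2P = (2, 1)
  3P = O

ord(P) = 3


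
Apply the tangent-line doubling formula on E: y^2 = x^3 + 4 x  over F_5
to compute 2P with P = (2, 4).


Doubling: s = (3 x1^2 + a) / (2 y1)
s = (3*2^2 + 4) / (2*4) mod 5 = 2
x3 = s^2 - 2 x1 mod 5 = 2^2 - 2*2 = 0
y3 = s (x1 - x3) - y1 mod 5 = 2 * (2 - 0) - 4 = 0

2P = (0, 0)


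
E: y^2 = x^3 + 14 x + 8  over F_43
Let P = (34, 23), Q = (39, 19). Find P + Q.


P != Q, so use the chord formula.
s = (y2 - y1) / (x2 - x1) = (39) / (5) mod 43 = 25
x3 = s^2 - x1 - x2 mod 43 = 25^2 - 34 - 39 = 36
y3 = s (x1 - x3) - y1 mod 43 = 25 * (34 - 36) - 23 = 13

P + Q = (36, 13)


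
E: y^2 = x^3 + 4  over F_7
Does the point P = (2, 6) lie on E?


Check whether y^2 = x^3 + 0 x + 4 (mod 7) for (x, y) = (2, 6).
LHS: y^2 = 6^2 mod 7 = 1
RHS: x^3 + 0 x + 4 = 2^3 + 0*2 + 4 mod 7 = 5
LHS != RHS

No, not on the curve


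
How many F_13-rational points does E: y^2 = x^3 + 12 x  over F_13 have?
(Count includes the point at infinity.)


For each x in F_13, count y with y^2 = x^3 + 12 x + 0 mod 13:
  x = 0: RHS = 0, y in [0]  -> 1 point(s)
  x = 1: RHS = 0, y in [0]  -> 1 point(s)
  x = 5: RHS = 3, y in [4, 9]  -> 2 point(s)
  x = 8: RHS = 10, y in [6, 7]  -> 2 point(s)
  x = 12: RHS = 0, y in [0]  -> 1 point(s)
Affine points: 7. Add the point at infinity: total = 8.

#E(F_13) = 8


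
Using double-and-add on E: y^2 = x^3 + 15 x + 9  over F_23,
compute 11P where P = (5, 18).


k = 11 = 1011_2 (binary, LSB first: 1101)
Double-and-add from P = (5, 18):
  bit 0 = 1: acc = O + (5, 18) = (5, 18)
  bit 1 = 1: acc = (5, 18) + (2, 1) = (20, 12)
  bit 2 = 0: acc unchanged = (20, 12)
  bit 3 = 1: acc = (20, 12) + (12, 13) = (0, 20)

11P = (0, 20)


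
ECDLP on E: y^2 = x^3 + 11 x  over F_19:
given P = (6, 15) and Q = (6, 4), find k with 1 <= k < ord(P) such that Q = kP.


Enumerate multiples of P until we hit Q = (6, 4):
  1P = (6, 15)
  2P = (16, 15)
  3P = (16, 4)
  4P = (6, 4)
Match found at i = 4.

k = 4


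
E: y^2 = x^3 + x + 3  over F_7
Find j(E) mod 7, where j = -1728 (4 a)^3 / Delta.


Delta = -16(4 a^3 + 27 b^2) mod 7 = 3
-1728 * (4 a)^3 = -1728 * (4*1)^3 mod 7 = 1
j = 1 * 3^(-1) mod 7 = 5

j = 5 (mod 7)


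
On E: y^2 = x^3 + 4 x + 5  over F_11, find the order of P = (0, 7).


Compute successive multiples of P until we hit O:
  1P = (0, 7)
  2P = (3, 0)
  3P = (0, 4)
  4P = O

ord(P) = 4


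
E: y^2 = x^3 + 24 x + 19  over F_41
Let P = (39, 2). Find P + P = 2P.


Doubling: s = (3 x1^2 + a) / (2 y1)
s = (3*39^2 + 24) / (2*2) mod 41 = 9
x3 = s^2 - 2 x1 mod 41 = 9^2 - 2*39 = 3
y3 = s (x1 - x3) - y1 mod 41 = 9 * (39 - 3) - 2 = 35

2P = (3, 35)


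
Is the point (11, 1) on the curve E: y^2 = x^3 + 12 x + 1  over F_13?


Check whether y^2 = x^3 + 12 x + 1 (mod 13) for (x, y) = (11, 1).
LHS: y^2 = 1^2 mod 13 = 1
RHS: x^3 + 12 x + 1 = 11^3 + 12*11 + 1 mod 13 = 8
LHS != RHS

No, not on the curve


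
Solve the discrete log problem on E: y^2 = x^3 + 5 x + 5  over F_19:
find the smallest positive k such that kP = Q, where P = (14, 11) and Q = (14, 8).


Enumerate multiples of P until we hit Q = (14, 8):
  1P = (14, 11)
  2P = (16, 18)
  3P = (6, 17)
  4P = (15, 4)
  5P = (1, 12)
  6P = (13, 5)
  7P = (9, 0)
  8P = (13, 14)
  9P = (1, 7)
  10P = (15, 15)
  11P = (6, 2)
  12P = (16, 1)
  13P = (14, 8)
Match found at i = 13.

k = 13


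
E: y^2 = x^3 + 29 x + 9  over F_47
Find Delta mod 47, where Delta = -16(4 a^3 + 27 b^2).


4 a^3 + 27 b^2 = 4*29^3 + 27*9^2 = 97556 + 2187 = 99743
Delta = -16 * (99743) = -1595888
Delta mod 47 = 44

Delta = 44 (mod 47)


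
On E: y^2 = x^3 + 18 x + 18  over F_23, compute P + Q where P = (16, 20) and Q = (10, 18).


P != Q, so use the chord formula.
s = (y2 - y1) / (x2 - x1) = (21) / (17) mod 23 = 8
x3 = s^2 - x1 - x2 mod 23 = 8^2 - 16 - 10 = 15
y3 = s (x1 - x3) - y1 mod 23 = 8 * (16 - 15) - 20 = 11

P + Q = (15, 11)


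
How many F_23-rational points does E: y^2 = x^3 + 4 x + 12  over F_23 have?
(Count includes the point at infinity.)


For each x in F_23, count y with y^2 = x^3 + 4 x + 12 mod 23:
  x = 0: RHS = 12, y in [9, 14]  -> 2 point(s)
  x = 4: RHS = 0, y in [0]  -> 1 point(s)
  x = 8: RHS = 4, y in [2, 21]  -> 2 point(s)
  x = 9: RHS = 18, y in [8, 15]  -> 2 point(s)
  x = 14: RHS = 6, y in [11, 12]  -> 2 point(s)
  x = 16: RHS = 9, y in [3, 20]  -> 2 point(s)
  x = 17: RHS = 2, y in [5, 18]  -> 2 point(s)
  x = 19: RHS = 1, y in [1, 22]  -> 2 point(s)
Affine points: 15. Add the point at infinity: total = 16.

#E(F_23) = 16


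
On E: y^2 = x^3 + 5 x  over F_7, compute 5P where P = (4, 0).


k = 5 = 101_2 (binary, LSB first: 101)
Double-and-add from P = (4, 0):
  bit 0 = 1: acc = O + (4, 0) = (4, 0)
  bit 1 = 0: acc unchanged = (4, 0)
  bit 2 = 1: acc = (4, 0) + O = (4, 0)

5P = (4, 0)


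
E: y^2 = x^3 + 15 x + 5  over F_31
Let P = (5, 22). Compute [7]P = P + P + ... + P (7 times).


k = 7 = 111_2 (binary, LSB first: 111)
Double-and-add from P = (5, 22):
  bit 0 = 1: acc = O + (5, 22) = (5, 22)
  bit 1 = 1: acc = (5, 22) + (15, 28) = (25, 28)
  bit 2 = 1: acc = (25, 28) + (20, 20) = (27, 6)

7P = (27, 6)


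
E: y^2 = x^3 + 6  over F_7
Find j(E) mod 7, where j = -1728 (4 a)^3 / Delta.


Delta = -16(4 a^3 + 27 b^2) mod 7 = 2
-1728 * (4 a)^3 = -1728 * (4*0)^3 mod 7 = 0
j = 0 * 2^(-1) mod 7 = 0

j = 0 (mod 7)


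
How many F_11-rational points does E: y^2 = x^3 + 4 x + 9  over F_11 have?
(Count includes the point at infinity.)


For each x in F_11, count y with y^2 = x^3 + 4 x + 9 mod 11:
  x = 0: RHS = 9, y in [3, 8]  -> 2 point(s)
  x = 1: RHS = 3, y in [5, 6]  -> 2 point(s)
  x = 2: RHS = 3, y in [5, 6]  -> 2 point(s)
  x = 3: RHS = 4, y in [2, 9]  -> 2 point(s)
  x = 4: RHS = 1, y in [1, 10]  -> 2 point(s)
  x = 5: RHS = 0, y in [0]  -> 1 point(s)
  x = 8: RHS = 3, y in [5, 6]  -> 2 point(s)
  x = 9: RHS = 4, y in [2, 9]  -> 2 point(s)
  x = 10: RHS = 4, y in [2, 9]  -> 2 point(s)
Affine points: 17. Add the point at infinity: total = 18.

#E(F_11) = 18


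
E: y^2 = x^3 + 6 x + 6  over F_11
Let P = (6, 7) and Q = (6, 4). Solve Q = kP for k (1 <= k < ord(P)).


Enumerate multiples of P until we hit Q = (6, 4):
  1P = (6, 7)
  2P = (2, 2)
  3P = (8, 7)
  4P = (8, 4)
  5P = (2, 9)
  6P = (6, 4)
Match found at i = 6.

k = 6


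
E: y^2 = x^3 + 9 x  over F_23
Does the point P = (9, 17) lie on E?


Check whether y^2 = x^3 + 9 x + 0 (mod 23) for (x, y) = (9, 17).
LHS: y^2 = 17^2 mod 23 = 13
RHS: x^3 + 9 x + 0 = 9^3 + 9*9 + 0 mod 23 = 5
LHS != RHS

No, not on the curve


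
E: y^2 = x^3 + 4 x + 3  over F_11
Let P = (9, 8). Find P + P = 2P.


Doubling: s = (3 x1^2 + a) / (2 y1)
s = (3*9^2 + 4) / (2*8) mod 11 = 1
x3 = s^2 - 2 x1 mod 11 = 1^2 - 2*9 = 5
y3 = s (x1 - x3) - y1 mod 11 = 1 * (9 - 5) - 8 = 7

2P = (5, 7)


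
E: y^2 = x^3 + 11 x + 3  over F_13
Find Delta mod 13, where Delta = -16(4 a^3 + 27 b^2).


4 a^3 + 27 b^2 = 4*11^3 + 27*3^2 = 5324 + 243 = 5567
Delta = -16 * (5567) = -89072
Delta mod 13 = 4

Delta = 4 (mod 13)


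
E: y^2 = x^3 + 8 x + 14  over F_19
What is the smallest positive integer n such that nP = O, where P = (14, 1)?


Compute successive multiples of P until we hit O:
  1P = (14, 1)
  2P = (8, 1)
  3P = (16, 18)
  4P = (9, 13)
  5P = (1, 2)
  6P = (13, 15)
  7P = (17, 3)
  8P = (18, 9)
  ... (continuing to 20P)
  20P = O

ord(P) = 20


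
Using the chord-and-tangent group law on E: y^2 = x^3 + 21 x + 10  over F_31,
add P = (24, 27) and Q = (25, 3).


P != Q, so use the chord formula.
s = (y2 - y1) / (x2 - x1) = (7) / (1) mod 31 = 7
x3 = s^2 - x1 - x2 mod 31 = 7^2 - 24 - 25 = 0
y3 = s (x1 - x3) - y1 mod 31 = 7 * (24 - 0) - 27 = 17

P + Q = (0, 17)


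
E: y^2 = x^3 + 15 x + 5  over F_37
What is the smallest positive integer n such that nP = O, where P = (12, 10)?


Compute successive multiples of P until we hit O:
  1P = (12, 10)
  2P = (17, 17)
  3P = (7, 34)
  4P = (7, 3)
  5P = (17, 20)
  6P = (12, 27)
  7P = O

ord(P) = 7


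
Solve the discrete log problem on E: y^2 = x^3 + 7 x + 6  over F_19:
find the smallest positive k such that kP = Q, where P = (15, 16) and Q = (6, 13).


Enumerate multiples of P until we hit Q = (6, 13):
  1P = (15, 16)
  2P = (6, 6)
  3P = (18, 6)
  4P = (14, 6)
  5P = (14, 13)
  6P = (18, 13)
  7P = (6, 13)
Match found at i = 7.

k = 7


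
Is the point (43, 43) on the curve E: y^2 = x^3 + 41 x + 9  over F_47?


Check whether y^2 = x^3 + 41 x + 9 (mod 47) for (x, y) = (43, 43).
LHS: y^2 = 43^2 mod 47 = 16
RHS: x^3 + 41 x + 9 = 43^3 + 41*43 + 9 mod 47 = 16
LHS = RHS

Yes, on the curve


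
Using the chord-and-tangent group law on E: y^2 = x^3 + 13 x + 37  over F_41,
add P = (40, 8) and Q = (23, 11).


P != Q, so use the chord formula.
s = (y2 - y1) / (x2 - x1) = (3) / (24) mod 41 = 36
x3 = s^2 - x1 - x2 mod 41 = 36^2 - 40 - 23 = 3
y3 = s (x1 - x3) - y1 mod 41 = 36 * (40 - 3) - 8 = 12

P + Q = (3, 12)


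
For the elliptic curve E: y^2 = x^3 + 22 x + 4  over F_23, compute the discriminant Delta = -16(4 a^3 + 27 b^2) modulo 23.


4 a^3 + 27 b^2 = 4*22^3 + 27*4^2 = 42592 + 432 = 43024
Delta = -16 * (43024) = -688384
Delta mod 23 = 6

Delta = 6 (mod 23)


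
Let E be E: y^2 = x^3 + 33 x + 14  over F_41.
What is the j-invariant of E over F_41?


Delta = -16(4 a^3 + 27 b^2) mod 41 = 2
-1728 * (4 a)^3 = -1728 * (4*33)^3 mod 41 = 13
j = 13 * 2^(-1) mod 41 = 27

j = 27 (mod 41)


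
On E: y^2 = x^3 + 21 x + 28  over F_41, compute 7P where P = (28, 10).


k = 7 = 111_2 (binary, LSB first: 111)
Double-and-add from P = (28, 10):
  bit 0 = 1: acc = O + (28, 10) = (28, 10)
  bit 1 = 1: acc = (28, 10) + (3, 35) = (11, 14)
  bit 2 = 1: acc = (11, 14) + (10, 34) = (10, 7)

7P = (10, 7)


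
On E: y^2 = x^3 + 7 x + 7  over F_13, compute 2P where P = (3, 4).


Doubling: s = (3 x1^2 + a) / (2 y1)
s = (3*3^2 + 7) / (2*4) mod 13 = 1
x3 = s^2 - 2 x1 mod 13 = 1^2 - 2*3 = 8
y3 = s (x1 - x3) - y1 mod 13 = 1 * (3 - 8) - 4 = 4

2P = (8, 4)


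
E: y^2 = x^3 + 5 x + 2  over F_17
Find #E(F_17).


For each x in F_17, count y with y^2 = x^3 + 5 x + 2 mod 17:
  x = 0: RHS = 2, y in [6, 11]  -> 2 point(s)
  x = 1: RHS = 8, y in [5, 12]  -> 2 point(s)
  x = 4: RHS = 1, y in [1, 16]  -> 2 point(s)
  x = 5: RHS = 16, y in [4, 13]  -> 2 point(s)
  x = 10: RHS = 15, y in [7, 10]  -> 2 point(s)
  x = 15: RHS = 1, y in [1, 16]  -> 2 point(s)
  x = 16: RHS = 13, y in [8, 9]  -> 2 point(s)
Affine points: 14. Add the point at infinity: total = 15.

#E(F_17) = 15


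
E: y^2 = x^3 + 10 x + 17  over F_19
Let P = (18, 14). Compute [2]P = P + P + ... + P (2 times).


k = 2 = 10_2 (binary, LSB first: 01)
Double-and-add from P = (18, 14):
  bit 0 = 0: acc unchanged = O
  bit 1 = 1: acc = O + (13, 8) = (13, 8)

2P = (13, 8)


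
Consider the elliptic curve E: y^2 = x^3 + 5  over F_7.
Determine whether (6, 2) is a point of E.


Check whether y^2 = x^3 + 0 x + 5 (mod 7) for (x, y) = (6, 2).
LHS: y^2 = 2^2 mod 7 = 4
RHS: x^3 + 0 x + 5 = 6^3 + 0*6 + 5 mod 7 = 4
LHS = RHS

Yes, on the curve


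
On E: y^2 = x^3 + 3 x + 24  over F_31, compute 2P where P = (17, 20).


Doubling: s = (3 x1^2 + a) / (2 y1)
s = (3*17^2 + 3) / (2*20) mod 31 = 14
x3 = s^2 - 2 x1 mod 31 = 14^2 - 2*17 = 7
y3 = s (x1 - x3) - y1 mod 31 = 14 * (17 - 7) - 20 = 27

2P = (7, 27)


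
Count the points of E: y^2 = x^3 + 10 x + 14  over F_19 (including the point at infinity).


For each x in F_19, count y with y^2 = x^3 + 10 x + 14 mod 19:
  x = 1: RHS = 6, y in [5, 14]  -> 2 point(s)
  x = 2: RHS = 4, y in [2, 17]  -> 2 point(s)
  x = 4: RHS = 4, y in [2, 17]  -> 2 point(s)
  x = 6: RHS = 5, y in [9, 10]  -> 2 point(s)
  x = 7: RHS = 9, y in [3, 16]  -> 2 point(s)
  x = 8: RHS = 17, y in [6, 13]  -> 2 point(s)
  x = 9: RHS = 16, y in [4, 15]  -> 2 point(s)
  x = 11: RHS = 11, y in [7, 12]  -> 2 point(s)
  x = 12: RHS = 0, y in [0]  -> 1 point(s)
  x = 13: RHS = 4, y in [2, 17]  -> 2 point(s)
  x = 15: RHS = 5, y in [9, 10]  -> 2 point(s)
  x = 17: RHS = 5, y in [9, 10]  -> 2 point(s)
Affine points: 23. Add the point at infinity: total = 24.

#E(F_19) = 24


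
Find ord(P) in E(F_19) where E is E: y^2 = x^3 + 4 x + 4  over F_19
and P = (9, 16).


Compute successive multiples of P until we hit O:
  1P = (9, 16)
  2P = (1, 3)
  3P = (6, 15)
  4P = (2, 18)
  5P = (17, 8)
  6P = (13, 7)
  7P = (8, 15)
  8P = (3, 9)
  ... (continuing to 26P)
  26P = O

ord(P) = 26


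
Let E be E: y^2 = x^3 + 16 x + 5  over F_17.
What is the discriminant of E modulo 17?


4 a^3 + 27 b^2 = 4*16^3 + 27*5^2 = 16384 + 675 = 17059
Delta = -16 * (17059) = -272944
Delta mod 17 = 8

Delta = 8 (mod 17)


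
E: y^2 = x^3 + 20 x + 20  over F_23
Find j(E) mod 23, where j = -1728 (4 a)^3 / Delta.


Delta = -16(4 a^3 + 27 b^2) mod 23 = 2
-1728 * (4 a)^3 = -1728 * (4*20)^3 mod 23 = 9
j = 9 * 2^(-1) mod 23 = 16

j = 16 (mod 23)
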